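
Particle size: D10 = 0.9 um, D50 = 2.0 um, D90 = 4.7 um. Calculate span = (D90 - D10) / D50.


Span = (4.7 - 0.9) / 2.0 = 3.8 / 2.0 = 1.9

1.9


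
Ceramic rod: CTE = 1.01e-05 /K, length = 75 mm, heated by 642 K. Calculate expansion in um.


dL = 1.01e-05 * 75 * 642 * 1000 = 486.315 um

486.315


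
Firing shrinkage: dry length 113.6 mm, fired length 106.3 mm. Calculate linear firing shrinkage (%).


FS = (113.6 - 106.3) / 113.6 * 100 = 6.43%

6.43


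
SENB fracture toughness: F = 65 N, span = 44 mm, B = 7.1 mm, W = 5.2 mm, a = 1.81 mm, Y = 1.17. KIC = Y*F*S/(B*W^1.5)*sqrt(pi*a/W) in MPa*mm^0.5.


KIC = 1.17*65*44/(7.1*5.2^1.5)*sqrt(pi*1.81/5.2) = 41.56

41.56


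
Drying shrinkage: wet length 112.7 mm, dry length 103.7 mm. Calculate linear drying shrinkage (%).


DS = (112.7 - 103.7) / 112.7 * 100 = 7.99%

7.99


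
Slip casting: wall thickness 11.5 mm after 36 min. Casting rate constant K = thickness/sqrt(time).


K = 11.5 / sqrt(36) = 11.5 / 6.0 = 1.917 mm/min^0.5

1.917


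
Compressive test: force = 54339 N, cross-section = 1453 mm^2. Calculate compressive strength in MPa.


CS = 54339 / 1453 = 37.4 MPa

37.4


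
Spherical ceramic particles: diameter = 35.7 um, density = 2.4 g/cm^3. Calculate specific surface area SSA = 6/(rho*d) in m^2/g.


SSA = 6 / (2.4 * 35.7) = 0.07 m^2/g

0.07


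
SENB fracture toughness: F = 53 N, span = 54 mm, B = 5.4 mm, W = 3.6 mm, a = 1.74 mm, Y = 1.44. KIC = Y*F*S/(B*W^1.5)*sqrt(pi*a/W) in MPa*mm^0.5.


KIC = 1.44*53*54/(5.4*3.6^1.5)*sqrt(pi*1.74/3.6) = 137.68

137.68


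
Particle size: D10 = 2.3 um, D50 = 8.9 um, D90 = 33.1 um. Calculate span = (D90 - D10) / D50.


Span = (33.1 - 2.3) / 8.9 = 30.8 / 8.9 = 3.461

3.461


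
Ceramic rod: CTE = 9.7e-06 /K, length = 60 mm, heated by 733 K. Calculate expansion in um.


dL = 9.7e-06 * 60 * 733 * 1000 = 426.606 um

426.606


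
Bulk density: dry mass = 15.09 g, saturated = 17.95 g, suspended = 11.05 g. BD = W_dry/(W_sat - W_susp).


BD = 15.09 / (17.95 - 11.05) = 15.09 / 6.9 = 2.187 g/cm^3

2.187


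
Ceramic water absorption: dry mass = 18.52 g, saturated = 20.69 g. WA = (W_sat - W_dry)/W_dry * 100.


WA = (20.69 - 18.52) / 18.52 * 100 = 11.72%

11.72


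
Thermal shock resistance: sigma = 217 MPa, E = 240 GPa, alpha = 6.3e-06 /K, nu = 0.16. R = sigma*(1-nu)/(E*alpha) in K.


R = 217*(1-0.16)/(240*1000*6.3e-06) = 121 K

121


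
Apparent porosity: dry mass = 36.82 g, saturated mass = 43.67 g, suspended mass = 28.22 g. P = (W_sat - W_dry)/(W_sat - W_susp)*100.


P = (43.67 - 36.82) / (43.67 - 28.22) * 100 = 6.85 / 15.45 * 100 = 44.3%

44.3


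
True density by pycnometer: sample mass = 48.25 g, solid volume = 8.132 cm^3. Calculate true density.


TD = 48.25 / 8.132 = 5.933 g/cm^3

5.933


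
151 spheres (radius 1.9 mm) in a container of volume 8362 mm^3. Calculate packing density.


V_sphere = 4/3*pi*1.9^3 = 28.7309 mm^3
Total V = 151*28.7309 = 4338.3659 mm^3
PD = 4338.3659 / 8362 = 0.519

0.519


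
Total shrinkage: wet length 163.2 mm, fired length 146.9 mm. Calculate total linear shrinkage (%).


TS = (163.2 - 146.9) / 163.2 * 100 = 9.99%

9.99


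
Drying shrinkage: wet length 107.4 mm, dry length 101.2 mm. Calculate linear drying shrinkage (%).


DS = (107.4 - 101.2) / 107.4 * 100 = 5.77%

5.77


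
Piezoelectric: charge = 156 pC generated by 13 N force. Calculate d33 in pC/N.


d33 = 156 / 13 = 12.0 pC/N

12.0


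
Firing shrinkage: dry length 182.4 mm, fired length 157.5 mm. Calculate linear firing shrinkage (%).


FS = (182.4 - 157.5) / 182.4 * 100 = 13.65%

13.65


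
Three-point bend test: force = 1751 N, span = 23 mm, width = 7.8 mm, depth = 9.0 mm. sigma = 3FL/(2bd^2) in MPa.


sigma = 3*1751*23/(2*7.8*9.0^2) = 95.6 MPa

95.6


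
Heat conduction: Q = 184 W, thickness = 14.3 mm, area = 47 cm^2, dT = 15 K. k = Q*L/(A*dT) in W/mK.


k = 184*14.3/1000/(47/10000*15) = 37.32 W/mK

37.32


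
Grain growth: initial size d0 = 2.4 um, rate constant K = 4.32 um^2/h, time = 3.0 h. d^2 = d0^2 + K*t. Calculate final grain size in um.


d^2 = 2.4^2 + 4.32*3.0 = 18.72
d = sqrt(18.72) = 4.33 um

4.33


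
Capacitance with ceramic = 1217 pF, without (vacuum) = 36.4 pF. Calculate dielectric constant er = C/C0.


er = 1217 / 36.4 = 33.43

33.43


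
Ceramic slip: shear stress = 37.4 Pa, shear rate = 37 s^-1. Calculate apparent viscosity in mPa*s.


eta = tau/gamma * 1000 = 37.4/37 * 1000 = 1010.8 mPa*s

1010.8


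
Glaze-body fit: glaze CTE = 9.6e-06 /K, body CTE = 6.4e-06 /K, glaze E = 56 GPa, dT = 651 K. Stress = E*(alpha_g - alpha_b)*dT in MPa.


Stress = 56*1000*(9.6e-06 - 6.4e-06)*651 = 116.7 MPa

116.7


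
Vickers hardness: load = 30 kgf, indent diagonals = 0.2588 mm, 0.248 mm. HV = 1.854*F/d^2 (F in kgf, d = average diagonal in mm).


d_avg = (0.2588+0.248)/2 = 0.2534 mm
HV = 1.854*30/0.2534^2 = 866

866


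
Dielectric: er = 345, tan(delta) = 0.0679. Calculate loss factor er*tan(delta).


Loss = 345 * 0.0679 = 23.426

23.426


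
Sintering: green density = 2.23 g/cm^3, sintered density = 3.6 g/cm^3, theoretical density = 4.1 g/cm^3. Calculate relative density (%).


Relative = 3.6 / 4.1 * 100 = 87.8%

87.8


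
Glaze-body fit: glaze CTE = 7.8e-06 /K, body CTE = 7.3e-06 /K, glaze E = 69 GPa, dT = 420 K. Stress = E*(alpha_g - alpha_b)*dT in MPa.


Stress = 69*1000*(7.8e-06 - 7.3e-06)*420 = 14.5 MPa

14.5


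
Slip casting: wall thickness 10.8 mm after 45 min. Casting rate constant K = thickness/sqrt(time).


K = 10.8 / sqrt(45) = 10.8 / 6.7082 = 1.61 mm/min^0.5

1.61


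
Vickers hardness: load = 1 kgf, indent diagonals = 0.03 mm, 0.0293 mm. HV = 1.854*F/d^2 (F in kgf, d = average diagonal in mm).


d_avg = (0.03+0.0293)/2 = 0.02965 mm
HV = 1.854*1/0.02965^2 = 2109

2109


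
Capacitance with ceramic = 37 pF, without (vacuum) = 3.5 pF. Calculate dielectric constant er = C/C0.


er = 37 / 3.5 = 10.57

10.57


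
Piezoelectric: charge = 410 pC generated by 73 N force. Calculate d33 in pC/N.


d33 = 410 / 73 = 5.6 pC/N

5.6


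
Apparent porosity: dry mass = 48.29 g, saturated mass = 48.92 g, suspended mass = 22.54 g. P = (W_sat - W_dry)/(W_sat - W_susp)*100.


P = (48.92 - 48.29) / (48.92 - 22.54) * 100 = 0.63 / 26.38 * 100 = 2.4%

2.4


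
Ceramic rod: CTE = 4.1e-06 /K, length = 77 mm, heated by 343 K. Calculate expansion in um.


dL = 4.1e-06 * 77 * 343 * 1000 = 108.285 um

108.285


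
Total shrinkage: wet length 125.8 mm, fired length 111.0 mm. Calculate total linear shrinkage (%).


TS = (125.8 - 111.0) / 125.8 * 100 = 11.76%

11.76


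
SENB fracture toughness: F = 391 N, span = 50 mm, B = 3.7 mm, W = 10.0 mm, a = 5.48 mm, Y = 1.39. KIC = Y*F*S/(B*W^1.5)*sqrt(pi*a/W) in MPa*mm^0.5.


KIC = 1.39*391*50/(3.7*10.0^1.5)*sqrt(pi*5.48/10.0) = 304.74

304.74


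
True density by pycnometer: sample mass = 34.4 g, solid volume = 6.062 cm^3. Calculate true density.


TD = 34.4 / 6.062 = 5.675 g/cm^3

5.675


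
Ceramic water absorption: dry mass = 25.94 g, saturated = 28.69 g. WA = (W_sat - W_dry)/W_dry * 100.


WA = (28.69 - 25.94) / 25.94 * 100 = 10.6%

10.6


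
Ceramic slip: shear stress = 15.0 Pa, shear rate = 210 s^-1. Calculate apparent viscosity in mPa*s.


eta = tau/gamma * 1000 = 15.0/210 * 1000 = 71.4 mPa*s

71.4


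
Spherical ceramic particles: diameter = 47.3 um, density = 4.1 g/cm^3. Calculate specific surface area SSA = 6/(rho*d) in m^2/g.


SSA = 6 / (4.1 * 47.3) = 0.031 m^2/g

0.031


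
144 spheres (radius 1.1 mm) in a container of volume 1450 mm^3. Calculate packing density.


V_sphere = 4/3*pi*1.1^3 = 5.5753 mm^3
Total V = 144*5.5753 = 802.8432 mm^3
PD = 802.8432 / 1450 = 0.554

0.554


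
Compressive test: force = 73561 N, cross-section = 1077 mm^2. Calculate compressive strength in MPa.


CS = 73561 / 1077 = 68.3 MPa

68.3


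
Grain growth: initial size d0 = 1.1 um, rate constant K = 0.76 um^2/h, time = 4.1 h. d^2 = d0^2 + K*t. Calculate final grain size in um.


d^2 = 1.1^2 + 0.76*4.1 = 4.326
d = sqrt(4.326) = 2.08 um

2.08


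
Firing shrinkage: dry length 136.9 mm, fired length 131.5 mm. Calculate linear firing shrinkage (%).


FS = (136.9 - 131.5) / 136.9 * 100 = 3.94%

3.94


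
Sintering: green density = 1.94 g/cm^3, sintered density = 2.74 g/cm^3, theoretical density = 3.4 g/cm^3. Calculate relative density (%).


Relative = 2.74 / 3.4 * 100 = 80.6%

80.6


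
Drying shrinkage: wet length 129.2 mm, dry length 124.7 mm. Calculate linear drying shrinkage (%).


DS = (129.2 - 124.7) / 129.2 * 100 = 3.48%

3.48


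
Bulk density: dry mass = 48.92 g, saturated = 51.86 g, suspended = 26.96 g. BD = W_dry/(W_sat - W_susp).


BD = 48.92 / (51.86 - 26.96) = 48.92 / 24.9 = 1.965 g/cm^3

1.965


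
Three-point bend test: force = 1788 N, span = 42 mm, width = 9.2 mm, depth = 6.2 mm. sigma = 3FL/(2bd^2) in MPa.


sigma = 3*1788*42/(2*9.2*6.2^2) = 318.5 MPa

318.5


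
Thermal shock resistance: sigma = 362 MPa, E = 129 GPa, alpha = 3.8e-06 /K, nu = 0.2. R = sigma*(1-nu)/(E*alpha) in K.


R = 362*(1-0.2)/(129*1000*3.8e-06) = 591 K

591


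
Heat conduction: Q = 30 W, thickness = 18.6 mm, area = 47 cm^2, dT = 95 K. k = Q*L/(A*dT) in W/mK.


k = 30*18.6/1000/(47/10000*95) = 1.25 W/mK

1.25


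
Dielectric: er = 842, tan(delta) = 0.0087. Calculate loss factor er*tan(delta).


Loss = 842 * 0.0087 = 7.325

7.325


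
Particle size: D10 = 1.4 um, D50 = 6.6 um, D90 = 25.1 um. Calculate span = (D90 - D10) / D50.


Span = (25.1 - 1.4) / 6.6 = 23.7 / 6.6 = 3.591

3.591


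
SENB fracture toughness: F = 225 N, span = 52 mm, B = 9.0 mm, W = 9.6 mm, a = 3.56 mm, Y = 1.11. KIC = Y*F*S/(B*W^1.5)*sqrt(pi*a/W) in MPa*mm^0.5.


KIC = 1.11*225*52/(9.0*9.6^1.5)*sqrt(pi*3.56/9.6) = 52.36

52.36


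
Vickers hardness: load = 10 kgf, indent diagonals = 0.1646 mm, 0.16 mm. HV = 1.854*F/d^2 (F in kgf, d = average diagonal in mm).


d_avg = (0.1646+0.16)/2 = 0.1623 mm
HV = 1.854*10/0.1623^2 = 704

704


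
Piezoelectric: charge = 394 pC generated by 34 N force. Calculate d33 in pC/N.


d33 = 394 / 34 = 11.6 pC/N

11.6


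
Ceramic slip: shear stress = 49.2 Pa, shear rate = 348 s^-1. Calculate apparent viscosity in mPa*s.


eta = tau/gamma * 1000 = 49.2/348 * 1000 = 141.4 mPa*s

141.4


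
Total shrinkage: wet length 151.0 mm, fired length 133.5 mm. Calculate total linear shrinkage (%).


TS = (151.0 - 133.5) / 151.0 * 100 = 11.59%

11.59


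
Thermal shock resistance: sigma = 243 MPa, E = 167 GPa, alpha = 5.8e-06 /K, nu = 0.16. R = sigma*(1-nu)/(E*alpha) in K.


R = 243*(1-0.16)/(167*1000*5.8e-06) = 211 K

211


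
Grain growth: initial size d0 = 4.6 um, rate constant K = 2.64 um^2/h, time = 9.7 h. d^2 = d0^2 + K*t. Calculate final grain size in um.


d^2 = 4.6^2 + 2.64*9.7 = 46.768
d = sqrt(46.768) = 6.84 um

6.84


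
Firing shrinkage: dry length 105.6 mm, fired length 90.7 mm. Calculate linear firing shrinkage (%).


FS = (105.6 - 90.7) / 105.6 * 100 = 14.11%

14.11


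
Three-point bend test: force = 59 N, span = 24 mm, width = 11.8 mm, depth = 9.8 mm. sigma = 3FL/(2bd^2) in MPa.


sigma = 3*59*24/(2*11.8*9.8^2) = 1.9 MPa

1.9


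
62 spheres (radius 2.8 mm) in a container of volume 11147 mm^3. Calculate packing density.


V_sphere = 4/3*pi*2.8^3 = 91.9523 mm^3
Total V = 62*91.9523 = 5701.0426 mm^3
PD = 5701.0426 / 11147 = 0.511

0.511


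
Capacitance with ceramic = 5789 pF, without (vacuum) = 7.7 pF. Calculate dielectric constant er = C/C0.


er = 5789 / 7.7 = 751.82

751.82


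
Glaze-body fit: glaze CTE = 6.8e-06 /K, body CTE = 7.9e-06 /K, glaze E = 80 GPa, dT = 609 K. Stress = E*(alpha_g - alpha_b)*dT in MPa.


Stress = 80*1000*(6.8e-06 - 7.9e-06)*609 = -53.6 MPa

-53.6


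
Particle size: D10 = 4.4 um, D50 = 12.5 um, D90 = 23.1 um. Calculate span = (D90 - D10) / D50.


Span = (23.1 - 4.4) / 12.5 = 18.7 / 12.5 = 1.496

1.496


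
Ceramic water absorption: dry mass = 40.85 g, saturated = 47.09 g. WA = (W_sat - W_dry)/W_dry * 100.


WA = (47.09 - 40.85) / 40.85 * 100 = 15.28%

15.28


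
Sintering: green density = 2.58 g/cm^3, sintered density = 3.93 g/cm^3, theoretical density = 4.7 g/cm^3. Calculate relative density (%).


Relative = 3.93 / 4.7 * 100 = 83.6%

83.6


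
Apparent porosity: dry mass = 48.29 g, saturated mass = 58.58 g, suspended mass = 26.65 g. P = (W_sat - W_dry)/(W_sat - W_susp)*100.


P = (58.58 - 48.29) / (58.58 - 26.65) * 100 = 10.29 / 31.93 * 100 = 32.2%

32.2


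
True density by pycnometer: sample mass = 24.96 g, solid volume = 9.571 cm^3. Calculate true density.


TD = 24.96 / 9.571 = 2.608 g/cm^3

2.608


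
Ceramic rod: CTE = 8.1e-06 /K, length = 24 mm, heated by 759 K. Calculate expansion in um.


dL = 8.1e-06 * 24 * 759 * 1000 = 147.55 um

147.55


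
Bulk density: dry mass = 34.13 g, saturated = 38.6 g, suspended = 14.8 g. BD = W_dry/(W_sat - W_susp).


BD = 34.13 / (38.6 - 14.8) = 34.13 / 23.8 = 1.434 g/cm^3

1.434


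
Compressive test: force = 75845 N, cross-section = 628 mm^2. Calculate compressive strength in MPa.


CS = 75845 / 628 = 120.8 MPa

120.8


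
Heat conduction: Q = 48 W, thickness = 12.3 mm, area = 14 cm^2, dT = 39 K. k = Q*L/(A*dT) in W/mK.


k = 48*12.3/1000/(14/10000*39) = 10.81 W/mK

10.81


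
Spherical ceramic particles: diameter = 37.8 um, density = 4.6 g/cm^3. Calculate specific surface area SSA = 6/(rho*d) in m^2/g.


SSA = 6 / (4.6 * 37.8) = 0.035 m^2/g

0.035


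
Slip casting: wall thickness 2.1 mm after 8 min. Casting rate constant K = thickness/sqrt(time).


K = 2.1 / sqrt(8) = 2.1 / 2.8284 = 0.742 mm/min^0.5

0.742


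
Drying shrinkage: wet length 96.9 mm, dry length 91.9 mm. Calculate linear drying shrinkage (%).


DS = (96.9 - 91.9) / 96.9 * 100 = 5.16%

5.16


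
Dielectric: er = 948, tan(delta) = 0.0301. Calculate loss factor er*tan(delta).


Loss = 948 * 0.0301 = 28.535

28.535


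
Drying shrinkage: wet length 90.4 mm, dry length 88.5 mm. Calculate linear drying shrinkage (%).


DS = (90.4 - 88.5) / 90.4 * 100 = 2.1%

2.1


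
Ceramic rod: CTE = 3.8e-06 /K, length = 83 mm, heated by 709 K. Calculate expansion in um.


dL = 3.8e-06 * 83 * 709 * 1000 = 223.619 um

223.619


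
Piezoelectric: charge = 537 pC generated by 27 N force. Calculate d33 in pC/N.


d33 = 537 / 27 = 19.9 pC/N

19.9


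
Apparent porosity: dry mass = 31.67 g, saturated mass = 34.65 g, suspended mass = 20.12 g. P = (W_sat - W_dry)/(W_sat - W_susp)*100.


P = (34.65 - 31.67) / (34.65 - 20.12) * 100 = 2.98 / 14.53 * 100 = 20.5%

20.5


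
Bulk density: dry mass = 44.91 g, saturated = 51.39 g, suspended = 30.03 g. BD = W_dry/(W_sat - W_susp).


BD = 44.91 / (51.39 - 30.03) = 44.91 / 21.36 = 2.103 g/cm^3

2.103


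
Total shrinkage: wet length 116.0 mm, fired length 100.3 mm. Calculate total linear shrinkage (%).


TS = (116.0 - 100.3) / 116.0 * 100 = 13.53%

13.53


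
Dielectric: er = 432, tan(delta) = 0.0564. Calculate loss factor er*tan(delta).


Loss = 432 * 0.0564 = 24.365

24.365


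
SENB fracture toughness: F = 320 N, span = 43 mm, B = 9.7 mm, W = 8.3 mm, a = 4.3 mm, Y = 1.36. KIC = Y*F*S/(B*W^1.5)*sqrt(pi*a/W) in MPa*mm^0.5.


KIC = 1.36*320*43/(9.7*8.3^1.5)*sqrt(pi*4.3/8.3) = 102.93

102.93


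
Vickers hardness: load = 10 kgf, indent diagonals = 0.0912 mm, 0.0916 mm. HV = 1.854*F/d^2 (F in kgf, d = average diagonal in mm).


d_avg = (0.0912+0.0916)/2 = 0.0914 mm
HV = 1.854*10/0.0914^2 = 2219

2219


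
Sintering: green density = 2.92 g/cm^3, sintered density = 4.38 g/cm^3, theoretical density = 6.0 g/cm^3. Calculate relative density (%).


Relative = 4.38 / 6.0 * 100 = 73.0%

73.0


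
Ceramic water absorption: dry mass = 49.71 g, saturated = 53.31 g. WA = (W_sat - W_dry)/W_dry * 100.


WA = (53.31 - 49.71) / 49.71 * 100 = 7.24%

7.24


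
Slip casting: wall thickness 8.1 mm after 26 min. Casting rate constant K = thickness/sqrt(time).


K = 8.1 / sqrt(26) = 8.1 / 5.099 = 1.589 mm/min^0.5

1.589


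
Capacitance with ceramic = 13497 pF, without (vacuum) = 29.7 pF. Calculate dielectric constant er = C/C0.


er = 13497 / 29.7 = 454.44

454.44


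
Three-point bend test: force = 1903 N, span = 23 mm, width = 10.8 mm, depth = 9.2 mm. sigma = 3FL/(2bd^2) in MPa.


sigma = 3*1903*23/(2*10.8*9.2^2) = 71.8 MPa

71.8


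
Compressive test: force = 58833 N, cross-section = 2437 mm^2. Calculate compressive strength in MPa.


CS = 58833 / 2437 = 24.1 MPa

24.1


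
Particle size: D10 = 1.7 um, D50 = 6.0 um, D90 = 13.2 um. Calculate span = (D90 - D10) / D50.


Span = (13.2 - 1.7) / 6.0 = 11.5 / 6.0 = 1.917

1.917


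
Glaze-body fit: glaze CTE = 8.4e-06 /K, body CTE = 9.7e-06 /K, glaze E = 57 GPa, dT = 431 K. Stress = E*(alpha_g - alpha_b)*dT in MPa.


Stress = 57*1000*(8.4e-06 - 9.7e-06)*431 = -31.9 MPa

-31.9


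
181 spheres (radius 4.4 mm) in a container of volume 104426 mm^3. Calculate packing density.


V_sphere = 4/3*pi*4.4^3 = 356.8179 mm^3
Total V = 181*356.8179 = 64584.0399 mm^3
PD = 64584.0399 / 104426 = 0.618

0.618


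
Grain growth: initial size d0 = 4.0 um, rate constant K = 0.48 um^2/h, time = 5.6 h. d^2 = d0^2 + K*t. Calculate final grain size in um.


d^2 = 4.0^2 + 0.48*5.6 = 18.688
d = sqrt(18.688) = 4.32 um

4.32


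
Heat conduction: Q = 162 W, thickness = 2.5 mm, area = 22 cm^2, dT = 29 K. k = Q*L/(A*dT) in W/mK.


k = 162*2.5/1000/(22/10000*29) = 6.35 W/mK

6.35


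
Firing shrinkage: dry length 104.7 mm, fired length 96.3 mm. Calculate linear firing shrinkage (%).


FS = (104.7 - 96.3) / 104.7 * 100 = 8.02%

8.02


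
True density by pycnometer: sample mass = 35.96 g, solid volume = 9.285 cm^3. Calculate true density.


TD = 35.96 / 9.285 = 3.873 g/cm^3

3.873


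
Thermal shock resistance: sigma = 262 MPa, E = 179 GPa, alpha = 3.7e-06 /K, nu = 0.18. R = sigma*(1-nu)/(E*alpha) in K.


R = 262*(1-0.18)/(179*1000*3.7e-06) = 324 K

324


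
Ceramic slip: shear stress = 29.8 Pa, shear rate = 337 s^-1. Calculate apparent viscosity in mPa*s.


eta = tau/gamma * 1000 = 29.8/337 * 1000 = 88.4 mPa*s

88.4


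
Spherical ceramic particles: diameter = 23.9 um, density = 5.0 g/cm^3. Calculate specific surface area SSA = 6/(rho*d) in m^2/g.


SSA = 6 / (5.0 * 23.9) = 0.05 m^2/g

0.05


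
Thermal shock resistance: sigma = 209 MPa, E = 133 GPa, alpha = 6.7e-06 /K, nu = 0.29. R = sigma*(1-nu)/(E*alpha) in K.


R = 209*(1-0.29)/(133*1000*6.7e-06) = 167 K

167


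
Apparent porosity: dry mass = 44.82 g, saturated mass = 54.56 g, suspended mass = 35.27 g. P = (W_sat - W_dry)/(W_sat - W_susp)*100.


P = (54.56 - 44.82) / (54.56 - 35.27) * 100 = 9.74 / 19.29 * 100 = 50.5%

50.5


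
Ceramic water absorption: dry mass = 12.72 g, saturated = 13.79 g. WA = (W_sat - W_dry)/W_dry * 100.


WA = (13.79 - 12.72) / 12.72 * 100 = 8.41%

8.41


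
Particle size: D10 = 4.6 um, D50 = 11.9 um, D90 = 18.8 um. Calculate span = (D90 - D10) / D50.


Span = (18.8 - 4.6) / 11.9 = 14.2 / 11.9 = 1.193

1.193


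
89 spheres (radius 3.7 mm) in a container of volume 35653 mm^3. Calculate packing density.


V_sphere = 4/3*pi*3.7^3 = 212.1748 mm^3
Total V = 89*212.1748 = 18883.5572 mm^3
PD = 18883.5572 / 35653 = 0.53

0.53


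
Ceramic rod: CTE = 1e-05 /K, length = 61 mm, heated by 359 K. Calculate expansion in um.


dL = 1e-05 * 61 * 359 * 1000 = 218.99 um

218.99


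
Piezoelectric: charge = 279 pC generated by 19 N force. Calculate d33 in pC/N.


d33 = 279 / 19 = 14.7 pC/N

14.7


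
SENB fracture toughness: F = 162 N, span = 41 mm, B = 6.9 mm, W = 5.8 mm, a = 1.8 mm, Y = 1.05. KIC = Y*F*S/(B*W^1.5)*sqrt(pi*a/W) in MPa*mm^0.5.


KIC = 1.05*162*41/(6.9*5.8^1.5)*sqrt(pi*1.8/5.8) = 71.45

71.45


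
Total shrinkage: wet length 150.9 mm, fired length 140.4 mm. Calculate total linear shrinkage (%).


TS = (150.9 - 140.4) / 150.9 * 100 = 6.96%

6.96


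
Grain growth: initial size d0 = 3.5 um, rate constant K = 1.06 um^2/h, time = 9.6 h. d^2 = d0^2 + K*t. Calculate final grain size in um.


d^2 = 3.5^2 + 1.06*9.6 = 22.426
d = sqrt(22.426) = 4.74 um

4.74


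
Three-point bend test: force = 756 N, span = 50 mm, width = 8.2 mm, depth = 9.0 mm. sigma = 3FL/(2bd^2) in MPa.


sigma = 3*756*50/(2*8.2*9.0^2) = 85.4 MPa

85.4


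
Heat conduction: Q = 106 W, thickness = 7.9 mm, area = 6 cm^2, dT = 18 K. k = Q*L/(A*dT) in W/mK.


k = 106*7.9/1000/(6/10000*18) = 77.54 W/mK

77.54


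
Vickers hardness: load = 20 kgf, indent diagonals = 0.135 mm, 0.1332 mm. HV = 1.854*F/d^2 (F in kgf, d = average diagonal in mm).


d_avg = (0.135+0.1332)/2 = 0.1341 mm
HV = 1.854*20/0.1341^2 = 2062

2062


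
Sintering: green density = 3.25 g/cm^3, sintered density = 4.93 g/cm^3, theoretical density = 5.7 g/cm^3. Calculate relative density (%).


Relative = 4.93 / 5.7 * 100 = 86.5%

86.5


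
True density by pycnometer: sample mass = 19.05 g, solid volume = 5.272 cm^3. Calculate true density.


TD = 19.05 / 5.272 = 3.613 g/cm^3

3.613


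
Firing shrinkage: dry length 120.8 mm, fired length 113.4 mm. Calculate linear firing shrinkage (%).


FS = (120.8 - 113.4) / 120.8 * 100 = 6.13%

6.13


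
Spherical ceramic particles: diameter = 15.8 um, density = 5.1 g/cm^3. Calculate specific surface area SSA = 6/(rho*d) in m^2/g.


SSA = 6 / (5.1 * 15.8) = 0.074 m^2/g

0.074


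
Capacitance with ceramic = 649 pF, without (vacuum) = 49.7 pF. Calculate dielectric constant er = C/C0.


er = 649 / 49.7 = 13.06

13.06


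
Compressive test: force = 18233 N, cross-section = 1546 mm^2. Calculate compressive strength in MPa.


CS = 18233 / 1546 = 11.8 MPa

11.8


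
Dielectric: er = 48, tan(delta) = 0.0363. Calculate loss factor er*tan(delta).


Loss = 48 * 0.0363 = 1.742

1.742


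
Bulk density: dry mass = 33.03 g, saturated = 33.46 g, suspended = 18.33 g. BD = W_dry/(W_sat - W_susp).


BD = 33.03 / (33.46 - 18.33) = 33.03 / 15.13 = 2.183 g/cm^3

2.183


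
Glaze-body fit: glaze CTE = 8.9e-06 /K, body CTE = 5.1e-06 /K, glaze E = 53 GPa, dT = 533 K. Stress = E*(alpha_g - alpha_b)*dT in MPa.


Stress = 53*1000*(8.9e-06 - 5.1e-06)*533 = 107.3 MPa

107.3


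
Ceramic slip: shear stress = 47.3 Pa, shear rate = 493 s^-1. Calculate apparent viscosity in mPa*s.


eta = tau/gamma * 1000 = 47.3/493 * 1000 = 95.9 mPa*s

95.9


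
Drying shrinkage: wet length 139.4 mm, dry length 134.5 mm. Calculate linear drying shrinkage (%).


DS = (139.4 - 134.5) / 139.4 * 100 = 3.52%

3.52


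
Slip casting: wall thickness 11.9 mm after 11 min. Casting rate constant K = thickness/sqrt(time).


K = 11.9 / sqrt(11) = 11.9 / 3.3166 = 3.588 mm/min^0.5

3.588


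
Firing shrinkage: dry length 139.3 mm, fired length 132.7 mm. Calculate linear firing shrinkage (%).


FS = (139.3 - 132.7) / 139.3 * 100 = 4.74%

4.74


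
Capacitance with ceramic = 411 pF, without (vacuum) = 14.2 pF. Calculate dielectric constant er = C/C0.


er = 411 / 14.2 = 28.94

28.94


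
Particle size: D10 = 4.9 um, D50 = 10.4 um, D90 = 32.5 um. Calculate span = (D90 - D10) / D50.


Span = (32.5 - 4.9) / 10.4 = 27.6 / 10.4 = 2.654

2.654


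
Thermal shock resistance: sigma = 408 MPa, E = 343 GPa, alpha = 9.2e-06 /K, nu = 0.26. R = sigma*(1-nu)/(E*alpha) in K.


R = 408*(1-0.26)/(343*1000*9.2e-06) = 96 K

96


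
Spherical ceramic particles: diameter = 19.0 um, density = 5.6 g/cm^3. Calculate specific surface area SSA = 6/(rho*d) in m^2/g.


SSA = 6 / (5.6 * 19.0) = 0.056 m^2/g

0.056


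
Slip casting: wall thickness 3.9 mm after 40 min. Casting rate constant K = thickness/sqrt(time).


K = 3.9 / sqrt(40) = 3.9 / 6.3246 = 0.617 mm/min^0.5

0.617


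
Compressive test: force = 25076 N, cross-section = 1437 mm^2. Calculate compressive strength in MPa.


CS = 25076 / 1437 = 17.5 MPa

17.5


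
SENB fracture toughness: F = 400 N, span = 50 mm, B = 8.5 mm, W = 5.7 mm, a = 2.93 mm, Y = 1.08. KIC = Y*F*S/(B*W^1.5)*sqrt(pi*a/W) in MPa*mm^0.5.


KIC = 1.08*400*50/(8.5*5.7^1.5)*sqrt(pi*2.93/5.7) = 237.3

237.3


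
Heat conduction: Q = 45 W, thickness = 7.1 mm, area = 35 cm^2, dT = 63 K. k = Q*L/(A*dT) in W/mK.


k = 45*7.1/1000/(35/10000*63) = 1.45 W/mK

1.45


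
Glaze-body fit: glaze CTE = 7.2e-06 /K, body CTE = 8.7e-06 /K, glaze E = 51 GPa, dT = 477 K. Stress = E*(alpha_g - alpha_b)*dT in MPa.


Stress = 51*1000*(7.2e-06 - 8.7e-06)*477 = -36.5 MPa

-36.5


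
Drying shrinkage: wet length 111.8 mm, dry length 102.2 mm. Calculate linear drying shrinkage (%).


DS = (111.8 - 102.2) / 111.8 * 100 = 8.59%

8.59


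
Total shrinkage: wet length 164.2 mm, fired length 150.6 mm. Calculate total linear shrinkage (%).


TS = (164.2 - 150.6) / 164.2 * 100 = 8.28%

8.28


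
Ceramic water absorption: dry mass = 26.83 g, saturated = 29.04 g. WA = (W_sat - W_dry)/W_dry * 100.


WA = (29.04 - 26.83) / 26.83 * 100 = 8.24%

8.24


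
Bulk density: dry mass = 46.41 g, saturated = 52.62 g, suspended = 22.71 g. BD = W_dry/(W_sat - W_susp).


BD = 46.41 / (52.62 - 22.71) = 46.41 / 29.91 = 1.552 g/cm^3

1.552


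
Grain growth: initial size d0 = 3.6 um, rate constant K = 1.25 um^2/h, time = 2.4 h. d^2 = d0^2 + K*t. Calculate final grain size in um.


d^2 = 3.6^2 + 1.25*2.4 = 15.96
d = sqrt(15.96) = 3.99 um

3.99


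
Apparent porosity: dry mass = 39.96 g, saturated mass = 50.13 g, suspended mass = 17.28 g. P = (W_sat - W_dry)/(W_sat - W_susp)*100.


P = (50.13 - 39.96) / (50.13 - 17.28) * 100 = 10.17 / 32.85 * 100 = 31.0%

31.0


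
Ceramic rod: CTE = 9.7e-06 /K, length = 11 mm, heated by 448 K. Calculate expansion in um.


dL = 9.7e-06 * 11 * 448 * 1000 = 47.802 um

47.802


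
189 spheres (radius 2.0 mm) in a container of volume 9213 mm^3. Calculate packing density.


V_sphere = 4/3*pi*2.0^3 = 33.5103 mm^3
Total V = 189*33.5103 = 6333.4467 mm^3
PD = 6333.4467 / 9213 = 0.687

0.687


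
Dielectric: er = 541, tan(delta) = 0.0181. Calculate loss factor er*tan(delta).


Loss = 541 * 0.0181 = 9.792

9.792


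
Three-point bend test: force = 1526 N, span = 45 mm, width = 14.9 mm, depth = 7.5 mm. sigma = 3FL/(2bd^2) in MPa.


sigma = 3*1526*45/(2*14.9*7.5^2) = 122.9 MPa

122.9


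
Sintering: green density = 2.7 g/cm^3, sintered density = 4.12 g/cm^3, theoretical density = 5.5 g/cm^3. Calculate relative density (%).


Relative = 4.12 / 5.5 * 100 = 74.9%

74.9


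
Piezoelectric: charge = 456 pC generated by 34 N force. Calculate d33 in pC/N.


d33 = 456 / 34 = 13.4 pC/N

13.4


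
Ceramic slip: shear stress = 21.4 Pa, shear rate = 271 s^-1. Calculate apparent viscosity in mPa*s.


eta = tau/gamma * 1000 = 21.4/271 * 1000 = 79.0 mPa*s

79.0


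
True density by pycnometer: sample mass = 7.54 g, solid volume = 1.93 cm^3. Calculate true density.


TD = 7.54 / 1.93 = 3.907 g/cm^3

3.907


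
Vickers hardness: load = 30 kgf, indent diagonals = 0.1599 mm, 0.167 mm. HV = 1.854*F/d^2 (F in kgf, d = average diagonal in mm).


d_avg = (0.1599+0.167)/2 = 0.16345 mm
HV = 1.854*30/0.16345^2 = 2082

2082


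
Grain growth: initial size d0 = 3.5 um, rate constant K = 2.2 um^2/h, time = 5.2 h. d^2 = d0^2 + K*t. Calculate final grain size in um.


d^2 = 3.5^2 + 2.2*5.2 = 23.69
d = sqrt(23.69) = 4.87 um

4.87


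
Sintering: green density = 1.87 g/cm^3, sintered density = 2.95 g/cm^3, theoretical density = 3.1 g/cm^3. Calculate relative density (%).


Relative = 2.95 / 3.1 * 100 = 95.2%

95.2


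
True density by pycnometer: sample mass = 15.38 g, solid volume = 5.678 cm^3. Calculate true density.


TD = 15.38 / 5.678 = 2.709 g/cm^3

2.709


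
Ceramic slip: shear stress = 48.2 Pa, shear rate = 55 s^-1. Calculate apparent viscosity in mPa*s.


eta = tau/gamma * 1000 = 48.2/55 * 1000 = 876.4 mPa*s

876.4


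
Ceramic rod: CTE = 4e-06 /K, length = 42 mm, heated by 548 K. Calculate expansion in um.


dL = 4e-06 * 42 * 548 * 1000 = 92.064 um

92.064


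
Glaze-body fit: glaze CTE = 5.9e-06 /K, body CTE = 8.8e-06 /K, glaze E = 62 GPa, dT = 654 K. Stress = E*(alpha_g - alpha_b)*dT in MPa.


Stress = 62*1000*(5.9e-06 - 8.8e-06)*654 = -117.6 MPa

-117.6


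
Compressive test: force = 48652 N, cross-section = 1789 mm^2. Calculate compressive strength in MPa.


CS = 48652 / 1789 = 27.2 MPa

27.2


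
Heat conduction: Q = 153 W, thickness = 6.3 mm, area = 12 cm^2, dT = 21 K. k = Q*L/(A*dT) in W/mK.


k = 153*6.3/1000/(12/10000*21) = 38.25 W/mK

38.25


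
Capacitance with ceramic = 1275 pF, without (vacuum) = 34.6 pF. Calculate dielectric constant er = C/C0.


er = 1275 / 34.6 = 36.85

36.85


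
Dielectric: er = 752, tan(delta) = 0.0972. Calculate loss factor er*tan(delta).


Loss = 752 * 0.0972 = 73.094

73.094


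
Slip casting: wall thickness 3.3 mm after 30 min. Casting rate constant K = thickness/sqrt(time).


K = 3.3 / sqrt(30) = 3.3 / 5.4772 = 0.602 mm/min^0.5

0.602


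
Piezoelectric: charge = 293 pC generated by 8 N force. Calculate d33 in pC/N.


d33 = 293 / 8 = 36.6 pC/N

36.6


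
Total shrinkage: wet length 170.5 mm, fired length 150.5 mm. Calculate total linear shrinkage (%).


TS = (170.5 - 150.5) / 170.5 * 100 = 11.73%

11.73


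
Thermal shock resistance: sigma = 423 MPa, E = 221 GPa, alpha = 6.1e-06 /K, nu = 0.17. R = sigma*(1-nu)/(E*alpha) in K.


R = 423*(1-0.17)/(221*1000*6.1e-06) = 260 K

260


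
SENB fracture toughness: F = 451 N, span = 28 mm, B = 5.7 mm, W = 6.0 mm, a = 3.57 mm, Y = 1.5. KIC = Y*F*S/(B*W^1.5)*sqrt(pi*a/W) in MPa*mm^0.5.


KIC = 1.5*451*28/(5.7*6.0^1.5)*sqrt(pi*3.57/6.0) = 309.14

309.14


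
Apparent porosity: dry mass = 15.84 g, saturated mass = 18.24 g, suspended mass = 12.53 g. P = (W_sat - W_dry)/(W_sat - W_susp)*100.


P = (18.24 - 15.84) / (18.24 - 12.53) * 100 = 2.4 / 5.71 * 100 = 42.0%

42.0


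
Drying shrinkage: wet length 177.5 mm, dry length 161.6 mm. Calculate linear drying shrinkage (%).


DS = (177.5 - 161.6) / 177.5 * 100 = 8.96%

8.96


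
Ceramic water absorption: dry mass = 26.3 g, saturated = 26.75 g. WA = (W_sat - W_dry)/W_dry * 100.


WA = (26.75 - 26.3) / 26.3 * 100 = 1.71%

1.71


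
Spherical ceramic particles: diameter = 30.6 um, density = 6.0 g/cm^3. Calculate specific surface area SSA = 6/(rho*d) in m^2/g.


SSA = 6 / (6.0 * 30.6) = 0.033 m^2/g

0.033


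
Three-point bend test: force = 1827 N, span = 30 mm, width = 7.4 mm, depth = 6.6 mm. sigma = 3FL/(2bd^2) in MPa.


sigma = 3*1827*30/(2*7.4*6.6^2) = 255.1 MPa

255.1


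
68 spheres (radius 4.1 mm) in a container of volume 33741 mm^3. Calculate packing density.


V_sphere = 4/3*pi*4.1^3 = 288.6956 mm^3
Total V = 68*288.6956 = 19631.3008 mm^3
PD = 19631.3008 / 33741 = 0.582

0.582


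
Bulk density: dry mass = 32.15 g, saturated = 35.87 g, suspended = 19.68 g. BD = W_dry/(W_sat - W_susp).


BD = 32.15 / (35.87 - 19.68) = 32.15 / 16.19 = 1.986 g/cm^3

1.986


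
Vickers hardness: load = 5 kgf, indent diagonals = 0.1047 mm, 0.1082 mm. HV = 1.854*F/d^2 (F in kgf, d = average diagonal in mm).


d_avg = (0.1047+0.1082)/2 = 0.10645 mm
HV = 1.854*5/0.10645^2 = 818

818


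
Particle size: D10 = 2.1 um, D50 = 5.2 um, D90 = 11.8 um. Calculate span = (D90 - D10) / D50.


Span = (11.8 - 2.1) / 5.2 = 9.7 / 5.2 = 1.865

1.865


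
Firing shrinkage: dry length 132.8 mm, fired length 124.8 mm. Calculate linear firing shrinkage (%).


FS = (132.8 - 124.8) / 132.8 * 100 = 6.02%

6.02


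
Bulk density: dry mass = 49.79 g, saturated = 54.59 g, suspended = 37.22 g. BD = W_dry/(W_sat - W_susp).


BD = 49.79 / (54.59 - 37.22) = 49.79 / 17.37 = 2.866 g/cm^3

2.866


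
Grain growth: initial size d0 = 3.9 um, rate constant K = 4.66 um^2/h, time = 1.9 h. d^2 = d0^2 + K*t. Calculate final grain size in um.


d^2 = 3.9^2 + 4.66*1.9 = 24.064
d = sqrt(24.064) = 4.91 um

4.91


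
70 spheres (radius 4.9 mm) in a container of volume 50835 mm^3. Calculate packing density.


V_sphere = 4/3*pi*4.9^3 = 492.807 mm^3
Total V = 70*492.807 = 34496.49 mm^3
PD = 34496.49 / 50835 = 0.679

0.679


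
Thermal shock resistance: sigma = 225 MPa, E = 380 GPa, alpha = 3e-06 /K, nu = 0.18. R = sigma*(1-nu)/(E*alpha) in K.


R = 225*(1-0.18)/(380*1000*3e-06) = 162 K

162


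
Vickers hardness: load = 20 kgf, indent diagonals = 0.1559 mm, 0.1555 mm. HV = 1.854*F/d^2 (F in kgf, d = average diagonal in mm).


d_avg = (0.1559+0.1555)/2 = 0.1557 mm
HV = 1.854*20/0.1557^2 = 1530

1530


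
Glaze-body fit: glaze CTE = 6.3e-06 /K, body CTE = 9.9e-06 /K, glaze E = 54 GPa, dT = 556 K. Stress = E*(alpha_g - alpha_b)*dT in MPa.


Stress = 54*1000*(6.3e-06 - 9.9e-06)*556 = -108.1 MPa

-108.1


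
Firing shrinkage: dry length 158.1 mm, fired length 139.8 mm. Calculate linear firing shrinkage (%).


FS = (158.1 - 139.8) / 158.1 * 100 = 11.57%

11.57


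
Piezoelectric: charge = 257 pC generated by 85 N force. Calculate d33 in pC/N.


d33 = 257 / 85 = 3.0 pC/N

3.0


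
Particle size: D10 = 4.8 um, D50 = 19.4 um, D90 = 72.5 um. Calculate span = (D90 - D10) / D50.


Span = (72.5 - 4.8) / 19.4 = 67.7 / 19.4 = 3.49

3.49


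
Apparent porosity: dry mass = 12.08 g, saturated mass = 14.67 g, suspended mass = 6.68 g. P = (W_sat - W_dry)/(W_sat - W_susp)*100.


P = (14.67 - 12.08) / (14.67 - 6.68) * 100 = 2.59 / 7.99 * 100 = 32.4%

32.4


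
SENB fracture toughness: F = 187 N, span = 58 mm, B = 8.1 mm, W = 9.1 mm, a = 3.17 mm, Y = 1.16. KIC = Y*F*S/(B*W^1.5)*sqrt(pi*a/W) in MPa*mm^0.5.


KIC = 1.16*187*58/(8.1*9.1^1.5)*sqrt(pi*3.17/9.1) = 59.19

59.19


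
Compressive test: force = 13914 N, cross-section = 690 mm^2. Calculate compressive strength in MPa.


CS = 13914 / 690 = 20.2 MPa

20.2


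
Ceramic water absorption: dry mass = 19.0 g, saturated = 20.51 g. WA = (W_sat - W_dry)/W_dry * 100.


WA = (20.51 - 19.0) / 19.0 * 100 = 7.95%

7.95


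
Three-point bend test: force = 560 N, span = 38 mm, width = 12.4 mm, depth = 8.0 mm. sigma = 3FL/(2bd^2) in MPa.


sigma = 3*560*38/(2*12.4*8.0^2) = 40.2 MPa

40.2


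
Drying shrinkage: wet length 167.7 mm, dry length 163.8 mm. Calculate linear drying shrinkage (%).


DS = (167.7 - 163.8) / 167.7 * 100 = 2.33%

2.33


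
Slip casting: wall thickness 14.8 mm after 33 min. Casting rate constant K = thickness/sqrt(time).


K = 14.8 / sqrt(33) = 14.8 / 5.7446 = 2.576 mm/min^0.5

2.576


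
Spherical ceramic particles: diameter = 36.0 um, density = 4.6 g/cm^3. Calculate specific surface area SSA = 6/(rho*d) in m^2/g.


SSA = 6 / (4.6 * 36.0) = 0.036 m^2/g

0.036


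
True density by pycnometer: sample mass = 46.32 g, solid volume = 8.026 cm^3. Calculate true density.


TD = 46.32 / 8.026 = 5.771 g/cm^3

5.771


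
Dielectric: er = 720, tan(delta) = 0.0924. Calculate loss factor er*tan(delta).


Loss = 720 * 0.0924 = 66.528

66.528


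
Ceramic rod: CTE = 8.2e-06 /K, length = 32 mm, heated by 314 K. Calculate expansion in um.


dL = 8.2e-06 * 32 * 314 * 1000 = 82.394 um

82.394


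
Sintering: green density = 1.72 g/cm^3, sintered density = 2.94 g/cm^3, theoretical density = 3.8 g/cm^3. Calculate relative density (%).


Relative = 2.94 / 3.8 * 100 = 77.4%

77.4


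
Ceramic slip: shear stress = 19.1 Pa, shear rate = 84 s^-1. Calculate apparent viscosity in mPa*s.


eta = tau/gamma * 1000 = 19.1/84 * 1000 = 227.4 mPa*s

227.4


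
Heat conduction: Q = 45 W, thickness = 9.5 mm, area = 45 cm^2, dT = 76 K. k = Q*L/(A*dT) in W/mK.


k = 45*9.5/1000/(45/10000*76) = 1.25 W/mK

1.25


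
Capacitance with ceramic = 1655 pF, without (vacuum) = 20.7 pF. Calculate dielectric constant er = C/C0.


er = 1655 / 20.7 = 79.95

79.95


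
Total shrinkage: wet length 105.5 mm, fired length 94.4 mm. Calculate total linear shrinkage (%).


TS = (105.5 - 94.4) / 105.5 * 100 = 10.52%

10.52


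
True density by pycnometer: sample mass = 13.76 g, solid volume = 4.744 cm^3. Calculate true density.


TD = 13.76 / 4.744 = 2.901 g/cm^3

2.901


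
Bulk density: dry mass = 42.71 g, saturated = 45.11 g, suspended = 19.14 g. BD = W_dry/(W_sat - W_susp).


BD = 42.71 / (45.11 - 19.14) = 42.71 / 25.97 = 1.645 g/cm^3

1.645


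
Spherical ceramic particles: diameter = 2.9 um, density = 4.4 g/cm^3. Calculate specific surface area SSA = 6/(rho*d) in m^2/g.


SSA = 6 / (4.4 * 2.9) = 0.47 m^2/g

0.47


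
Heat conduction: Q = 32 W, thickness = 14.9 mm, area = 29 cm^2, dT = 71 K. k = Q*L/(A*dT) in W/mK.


k = 32*14.9/1000/(29/10000*71) = 2.32 W/mK

2.32


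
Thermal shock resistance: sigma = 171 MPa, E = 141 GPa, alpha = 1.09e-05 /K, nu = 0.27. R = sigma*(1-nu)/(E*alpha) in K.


R = 171*(1-0.27)/(141*1000*1.09e-05) = 81 K

81


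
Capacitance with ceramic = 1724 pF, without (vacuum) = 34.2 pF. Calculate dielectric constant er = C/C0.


er = 1724 / 34.2 = 50.41

50.41


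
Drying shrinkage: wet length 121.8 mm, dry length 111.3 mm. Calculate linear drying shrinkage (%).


DS = (121.8 - 111.3) / 121.8 * 100 = 8.62%

8.62


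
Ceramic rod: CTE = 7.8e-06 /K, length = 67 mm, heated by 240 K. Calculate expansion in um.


dL = 7.8e-06 * 67 * 240 * 1000 = 125.424 um

125.424


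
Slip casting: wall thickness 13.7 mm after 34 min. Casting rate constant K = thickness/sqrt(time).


K = 13.7 / sqrt(34) = 13.7 / 5.831 = 2.35 mm/min^0.5

2.35


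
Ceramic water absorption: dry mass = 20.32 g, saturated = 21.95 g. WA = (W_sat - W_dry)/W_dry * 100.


WA = (21.95 - 20.32) / 20.32 * 100 = 8.02%

8.02


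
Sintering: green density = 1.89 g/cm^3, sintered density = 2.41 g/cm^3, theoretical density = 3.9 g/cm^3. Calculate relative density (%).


Relative = 2.41 / 3.9 * 100 = 61.8%

61.8


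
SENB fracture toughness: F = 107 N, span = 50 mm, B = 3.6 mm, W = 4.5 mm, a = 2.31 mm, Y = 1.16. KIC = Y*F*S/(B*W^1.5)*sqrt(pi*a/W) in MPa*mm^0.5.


KIC = 1.16*107*50/(3.6*4.5^1.5)*sqrt(pi*2.31/4.5) = 229.33

229.33


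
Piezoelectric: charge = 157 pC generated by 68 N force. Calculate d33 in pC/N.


d33 = 157 / 68 = 2.3 pC/N

2.3


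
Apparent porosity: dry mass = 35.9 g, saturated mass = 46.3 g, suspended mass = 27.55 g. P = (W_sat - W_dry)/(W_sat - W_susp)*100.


P = (46.3 - 35.9) / (46.3 - 27.55) * 100 = 10.4 / 18.75 * 100 = 55.5%

55.5


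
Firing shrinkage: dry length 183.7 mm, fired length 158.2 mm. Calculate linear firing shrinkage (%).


FS = (183.7 - 158.2) / 183.7 * 100 = 13.88%

13.88


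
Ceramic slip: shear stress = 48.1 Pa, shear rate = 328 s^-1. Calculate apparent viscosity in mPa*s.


eta = tau/gamma * 1000 = 48.1/328 * 1000 = 146.6 mPa*s

146.6


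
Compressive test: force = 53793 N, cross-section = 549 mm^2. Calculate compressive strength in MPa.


CS = 53793 / 549 = 98.0 MPa

98.0


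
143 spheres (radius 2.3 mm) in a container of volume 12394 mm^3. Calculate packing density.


V_sphere = 4/3*pi*2.3^3 = 50.965 mm^3
Total V = 143*50.965 = 7287.995 mm^3
PD = 7287.995 / 12394 = 0.588

0.588


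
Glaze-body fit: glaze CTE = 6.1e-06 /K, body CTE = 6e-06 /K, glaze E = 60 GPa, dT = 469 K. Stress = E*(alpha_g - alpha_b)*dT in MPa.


Stress = 60*1000*(6.1e-06 - 6e-06)*469 = 2.8 MPa

2.8
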